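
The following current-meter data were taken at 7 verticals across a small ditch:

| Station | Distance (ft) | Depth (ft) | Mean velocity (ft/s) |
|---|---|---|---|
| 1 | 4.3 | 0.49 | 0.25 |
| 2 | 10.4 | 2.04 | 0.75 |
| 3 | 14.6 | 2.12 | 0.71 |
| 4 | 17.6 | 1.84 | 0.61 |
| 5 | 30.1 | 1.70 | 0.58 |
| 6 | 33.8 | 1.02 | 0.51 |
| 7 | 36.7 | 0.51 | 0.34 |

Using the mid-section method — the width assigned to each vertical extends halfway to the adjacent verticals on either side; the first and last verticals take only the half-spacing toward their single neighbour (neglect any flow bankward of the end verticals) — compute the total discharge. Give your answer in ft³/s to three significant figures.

w_1 = (10.4 − 4.3)/2 = 3.05 ft; q_1 = 0.25 × 0.49 × 3.05 = 0.3736 ft³/s
w_2 = (14.6 − 4.3)/2 = 5.15 ft; q_2 = 0.75 × 2.04 × 5.15 = 7.880 ft³/s
w_3 = (17.6 − 10.4)/2 = 3.6 ft; q_3 = 0.71 × 2.12 × 3.6 = 5.419 ft³/s
w_4 = (30.1 − 14.6)/2 = 7.75 ft; q_4 = 0.61 × 1.84 × 7.75 = 8.699 ft³/s
w_5 = (33.8 − 17.6)/2 = 8.1 ft; q_5 = 0.58 × 1.70 × 8.1 = 7.987 ft³/s
w_6 = (36.7 − 30.1)/2 = 3.3 ft; q_6 = 0.51 × 1.02 × 3.3 = 1.717 ft³/s
w_7 = (36.7 − 33.8)/2 = 1.45 ft; q_7 = 0.34 × 0.51 × 1.45 = 0.2514 ft³/s
Q = Σ qᵢ = 32.33 ft³/s

32.3 ft³/s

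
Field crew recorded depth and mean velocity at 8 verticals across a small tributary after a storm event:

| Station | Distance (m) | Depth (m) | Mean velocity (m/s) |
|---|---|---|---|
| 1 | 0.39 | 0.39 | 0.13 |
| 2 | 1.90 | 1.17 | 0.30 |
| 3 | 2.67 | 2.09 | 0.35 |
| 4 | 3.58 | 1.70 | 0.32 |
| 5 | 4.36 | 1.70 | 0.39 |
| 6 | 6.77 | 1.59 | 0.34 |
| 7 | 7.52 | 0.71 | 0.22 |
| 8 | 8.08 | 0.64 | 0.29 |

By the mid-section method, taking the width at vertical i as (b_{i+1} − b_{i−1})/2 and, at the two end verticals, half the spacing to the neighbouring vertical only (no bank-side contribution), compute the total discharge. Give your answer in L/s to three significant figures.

3580 L/s

w_1 = (1.90 − 0.39)/2 = 0.755 m; q_1 = 0.13 × 0.39 × 0.755 = 0.03828 m³/s
w_2 = (2.67 − 0.39)/2 = 1.14 m; q_2 = 0.30 × 1.17 × 1.14 = 0.4001 m³/s
w_3 = (3.58 − 1.90)/2 = 0.84 m; q_3 = 0.35 × 2.09 × 0.84 = 0.6145 m³/s
w_4 = (4.36 − 2.67)/2 = 0.845 m; q_4 = 0.32 × 1.70 × 0.845 = 0.4597 m³/s
w_5 = (6.77 − 3.58)/2 = 1.595 m; q_5 = 0.39 × 1.70 × 1.595 = 1.057 m³/s
w_6 = (7.52 − 4.36)/2 = 1.58 m; q_6 = 0.34 × 1.59 × 1.58 = 0.8541 m³/s
w_7 = (8.08 − 6.77)/2 = 0.655 m; q_7 = 0.22 × 0.71 × 0.655 = 0.1023 m³/s
w_8 = (8.08 − 7.52)/2 = 0.28 m; q_8 = 0.29 × 0.64 × 0.28 = 0.05197 m³/s
Q = Σ qᵢ = 3.578 m³/s
= 3.578 × 1000 = 3578 L/s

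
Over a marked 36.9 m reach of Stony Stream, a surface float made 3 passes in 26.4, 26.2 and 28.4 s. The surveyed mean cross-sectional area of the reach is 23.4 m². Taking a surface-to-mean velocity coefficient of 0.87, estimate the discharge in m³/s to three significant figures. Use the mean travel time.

27.8 m³/s

t̄ = (26.4 + 26.2 + 28.4) / 3 = 27 s
v_surface = L / t̄ = 36.9 / 27 = 1.367 m/s
v_mean = 0.87 × 1.367 = 1.189 m/s
Q = A × v_mean = 23.4 × 1.189 = 27.82 m³/s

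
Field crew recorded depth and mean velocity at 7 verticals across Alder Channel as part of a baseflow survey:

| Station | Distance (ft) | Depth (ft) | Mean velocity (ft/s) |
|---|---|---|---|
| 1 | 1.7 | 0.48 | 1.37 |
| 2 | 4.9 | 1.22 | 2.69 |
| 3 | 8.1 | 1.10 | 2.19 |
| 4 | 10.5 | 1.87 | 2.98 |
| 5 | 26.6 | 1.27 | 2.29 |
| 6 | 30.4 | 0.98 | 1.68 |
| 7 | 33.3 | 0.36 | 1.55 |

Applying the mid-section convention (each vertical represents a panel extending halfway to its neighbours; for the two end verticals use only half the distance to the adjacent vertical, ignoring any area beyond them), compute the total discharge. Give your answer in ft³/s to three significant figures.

w_1 = (4.9 − 1.7)/2 = 1.6 ft; q_1 = 1.37 × 0.48 × 1.6 = 1.052 ft³/s
w_2 = (8.1 − 1.7)/2 = 3.2 ft; q_2 = 2.69 × 1.22 × 3.2 = 10.50 ft³/s
w_3 = (10.5 − 4.9)/2 = 2.8 ft; q_3 = 2.19 × 1.10 × 2.8 = 6.745 ft³/s
w_4 = (26.6 − 8.1)/2 = 9.25 ft; q_4 = 2.98 × 1.87 × 9.25 = 51.55 ft³/s
w_5 = (30.4 − 10.5)/2 = 9.95 ft; q_5 = 2.29 × 1.27 × 9.95 = 28.94 ft³/s
w_6 = (33.3 − 26.6)/2 = 3.35 ft; q_6 = 1.68 × 0.98 × 3.35 = 5.515 ft³/s
w_7 = (33.3 − 30.4)/2 = 1.45 ft; q_7 = 1.55 × 0.36 × 1.45 = 0.8091 ft³/s
Q = Σ qᵢ = 105.1 ft³/s

105 ft³/s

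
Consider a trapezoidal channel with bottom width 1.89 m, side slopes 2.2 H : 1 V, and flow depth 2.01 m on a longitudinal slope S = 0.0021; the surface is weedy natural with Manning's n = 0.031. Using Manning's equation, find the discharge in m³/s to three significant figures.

A = (b + z·y)·y = (1.89 + 2.2×2.01)×2.01 = 12.69 m²
P = b + 2y√(1+z²) = 1.89 + 2×2.01×√(1+2.2²) = 11.60 m
R = A/P = 12.69/11.60 = 1.093 m
Q = (1/n)·A·R^(2/3)·S^(1/2) = (1/0.031) × 12.69 × 1.093^(2/3) × 0.0021^(1/2) = 19.90 m³/s

19.9 m³/s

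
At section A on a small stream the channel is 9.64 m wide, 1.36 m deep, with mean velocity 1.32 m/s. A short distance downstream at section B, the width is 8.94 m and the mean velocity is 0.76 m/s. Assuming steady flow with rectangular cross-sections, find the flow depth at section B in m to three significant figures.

2.55 m

Q = A₁V₁ = (9.64×1.36) × 1.32 = 17.31 m³/s
d₂ = Q/(b₂ V₂) = 17.31/(8.94×0.76) = 2.547 m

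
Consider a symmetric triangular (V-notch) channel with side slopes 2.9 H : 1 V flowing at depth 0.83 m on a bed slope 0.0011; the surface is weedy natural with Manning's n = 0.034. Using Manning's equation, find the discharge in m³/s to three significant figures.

1.04 m³/s

A = z·y² = 2.9×0.83² = 1.998 m²
P = 2y√(1+z²) = 2×0.83×√(1+2.9²) = 5.092 m
R = A/P = 1.998/5.092 = 0.3923 m
Q = (1/n)·A·R^(2/3)·S^(1/2) = (1/0.034) × 1.998 × 0.3923^(2/3) × 0.0011^(1/2) = 1.044 m³/s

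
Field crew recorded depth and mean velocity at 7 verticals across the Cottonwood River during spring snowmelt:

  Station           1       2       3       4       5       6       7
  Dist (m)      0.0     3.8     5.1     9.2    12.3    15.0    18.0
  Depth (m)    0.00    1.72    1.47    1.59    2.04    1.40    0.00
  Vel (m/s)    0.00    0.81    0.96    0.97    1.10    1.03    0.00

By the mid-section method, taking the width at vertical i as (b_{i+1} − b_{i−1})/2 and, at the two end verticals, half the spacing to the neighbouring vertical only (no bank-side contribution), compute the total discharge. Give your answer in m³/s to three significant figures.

w_2 = (5.1 − 0.0)/2 = 2.55 m; q_2 = 0.81 × 1.72 × 2.55 = 3.553 m³/s
w_3 = (9.2 − 3.8)/2 = 2.7 m; q_3 = 0.96 × 1.47 × 2.7 = 3.810 m³/s
w_4 = (12.3 − 5.1)/2 = 3.6 m; q_4 = 0.97 × 1.59 × 3.6 = 5.552 m³/s
w_5 = (15.0 − 9.2)/2 = 2.9 m; q_5 = 1.10 × 2.04 × 2.9 = 6.508 m³/s
w_6 = (18.0 − 12.3)/2 = 2.85 m; q_6 = 1.03 × 1.40 × 2.85 = 4.110 m³/s
Stations 1, 7 contribute zero (depth or velocity is 0).
Q = Σ qᵢ = 23.53 m³/s

23.5 m³/s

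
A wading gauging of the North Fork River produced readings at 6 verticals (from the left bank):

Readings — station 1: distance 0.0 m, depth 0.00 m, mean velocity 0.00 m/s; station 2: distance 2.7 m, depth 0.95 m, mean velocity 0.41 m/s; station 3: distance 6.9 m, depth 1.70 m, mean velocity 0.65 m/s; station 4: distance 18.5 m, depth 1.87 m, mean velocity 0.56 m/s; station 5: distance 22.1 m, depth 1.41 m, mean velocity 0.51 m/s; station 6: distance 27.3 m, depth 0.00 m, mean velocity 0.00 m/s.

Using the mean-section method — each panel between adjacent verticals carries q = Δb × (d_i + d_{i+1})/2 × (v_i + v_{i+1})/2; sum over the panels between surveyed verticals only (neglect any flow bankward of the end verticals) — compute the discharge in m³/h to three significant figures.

Panel 1-2: Δb = 2.7 m, d̄ = (0.00+0.95)/2 = 0.475, v̄ = (0.00+0.41)/2 = 0.205 → q = 2.7×0.475×0.205 = 0.2629 m³/s
Panel 2-3: Δb = 4.2 m, d̄ = (0.95+1.70)/2 = 1.325, v̄ = (0.41+0.65)/2 = 0.53 → q = 4.2×1.325×0.53 = 2.949 m³/s
Panel 3-4: Δb = 11.6 m, d̄ = (1.70+1.87)/2 = 1.785, v̄ = (0.65+0.56)/2 = 0.605 → q = 11.6×1.785×0.605 = 12.53 m³/s
Panel 4-5: Δb = 3.6 m, d̄ = (1.87+1.41)/2 = 1.64, v̄ = (0.56+0.51)/2 = 0.535 → q = 3.6×1.64×0.535 = 3.159 m³/s
Panel 5-6: Δb = 5.2 m, d̄ = (1.41+0.00)/2 = 0.705, v̄ = (0.51+0.00)/2 = 0.255 → q = 5.2×0.705×0.255 = 0.9348 m³/s
Q = Σ q = 19.83 m³/s
= 19.83 × 3600 = 71400 m³/h

71400 m³/h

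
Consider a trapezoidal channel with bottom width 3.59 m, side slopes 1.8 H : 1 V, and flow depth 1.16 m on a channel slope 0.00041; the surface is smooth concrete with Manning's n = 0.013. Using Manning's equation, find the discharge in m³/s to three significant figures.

8.75 m³/s

A = (b + z·y)·y = (3.59 + 1.8×1.16)×1.16 = 6.586 m²
P = b + 2y√(1+z²) = 3.59 + 2×1.16×√(1+1.8²) = 8.367 m
R = A/P = 6.586/8.367 = 0.7872 m
Q = (1/n)·A·R^(2/3)·S^(1/2) = (1/0.013) × 6.586 × 0.7872^(2/3) × 0.00041^(1/2) = 8.746 m³/s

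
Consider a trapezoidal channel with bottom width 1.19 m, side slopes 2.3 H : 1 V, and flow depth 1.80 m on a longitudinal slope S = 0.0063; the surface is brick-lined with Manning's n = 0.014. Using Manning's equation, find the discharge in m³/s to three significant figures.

52.2 m³/s

A = (b + z·y)·y = (1.19 + 2.3×1.80)×1.80 = 9.594 m²
P = b + 2y√(1+z²) = 1.19 + 2×1.80×√(1+2.3²) = 10.22 m
R = A/P = 9.594/10.22 = 0.9389 m
Q = (1/n)·A·R^(2/3)·S^(1/2) = (1/0.014) × 9.594 × 0.9389^(2/3) × 0.0063^(1/2) = 52.15 m³/s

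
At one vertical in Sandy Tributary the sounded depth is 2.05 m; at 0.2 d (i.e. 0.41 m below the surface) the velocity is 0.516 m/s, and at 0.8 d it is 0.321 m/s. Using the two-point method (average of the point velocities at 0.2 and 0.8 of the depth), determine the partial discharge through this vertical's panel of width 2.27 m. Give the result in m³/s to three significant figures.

1.95 m³/s

v̄ = (0.516 + 0.321) / 2 = 0.4185 m/s
q = v̄ × d × w = 0.4185 × 2.05 × 2.27 = 1.947 m³/s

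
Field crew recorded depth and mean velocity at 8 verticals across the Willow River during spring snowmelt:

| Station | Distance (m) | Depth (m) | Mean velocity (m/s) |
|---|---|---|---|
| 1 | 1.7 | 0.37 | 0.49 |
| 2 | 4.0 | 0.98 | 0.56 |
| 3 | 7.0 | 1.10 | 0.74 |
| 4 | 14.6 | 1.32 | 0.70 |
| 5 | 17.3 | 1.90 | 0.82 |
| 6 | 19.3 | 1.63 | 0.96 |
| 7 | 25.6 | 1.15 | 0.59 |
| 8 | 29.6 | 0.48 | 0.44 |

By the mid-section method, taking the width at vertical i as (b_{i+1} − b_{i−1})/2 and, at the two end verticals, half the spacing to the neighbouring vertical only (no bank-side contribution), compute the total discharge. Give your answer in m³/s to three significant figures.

24.8 m³/s

w_1 = (4.0 − 1.7)/2 = 1.15 m; q_1 = 0.49 × 0.37 × 1.15 = 0.2085 m³/s
w_2 = (7.0 − 1.7)/2 = 2.65 m; q_2 = 0.56 × 0.98 × 2.65 = 1.454 m³/s
w_3 = (14.6 − 4.0)/2 = 5.3 m; q_3 = 0.74 × 1.10 × 5.3 = 4.314 m³/s
w_4 = (17.3 − 7.0)/2 = 5.15 m; q_4 = 0.70 × 1.32 × 5.15 = 4.759 m³/s
w_5 = (19.3 − 14.6)/2 = 2.35 m; q_5 = 0.82 × 1.90 × 2.35 = 3.661 m³/s
w_6 = (25.6 − 17.3)/2 = 4.15 m; q_6 = 0.96 × 1.63 × 4.15 = 6.494 m³/s
w_7 = (29.6 − 19.3)/2 = 5.15 m; q_7 = 0.59 × 1.15 × 5.15 = 3.494 m³/s
w_8 = (29.6 − 25.6)/2 = 2 m; q_8 = 0.44 × 0.48 × 2 = 0.4224 m³/s
Q = Σ qᵢ = 24.81 m³/s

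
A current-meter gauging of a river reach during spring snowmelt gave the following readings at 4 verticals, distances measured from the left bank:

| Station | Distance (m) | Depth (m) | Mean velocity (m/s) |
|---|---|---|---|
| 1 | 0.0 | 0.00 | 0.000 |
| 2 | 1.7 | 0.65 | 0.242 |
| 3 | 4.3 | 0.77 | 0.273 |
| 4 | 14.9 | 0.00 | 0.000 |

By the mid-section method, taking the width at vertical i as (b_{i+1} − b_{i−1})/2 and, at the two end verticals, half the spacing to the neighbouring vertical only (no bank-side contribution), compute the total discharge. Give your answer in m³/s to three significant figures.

w_2 = (4.3 − 0.0)/2 = 2.15 m; q_2 = 0.242 × 0.65 × 2.15 = 0.3382 m³/s
w_3 = (14.9 − 1.7)/2 = 6.6 m; q_3 = 0.273 × 0.77 × 6.6 = 1.387 m³/s
Stations 1, 4 contribute zero (depth or velocity is 0).
Q = Σ qᵢ = 1.726 m³/s

1.73 m³/s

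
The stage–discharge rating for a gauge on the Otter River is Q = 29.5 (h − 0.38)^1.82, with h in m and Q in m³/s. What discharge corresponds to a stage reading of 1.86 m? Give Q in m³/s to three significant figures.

Q = 29.5 × (1.86 − 0.38)^1.82 = 29.5 × 1.48^1.82 = 60.21 m³/s

60.2 m³/s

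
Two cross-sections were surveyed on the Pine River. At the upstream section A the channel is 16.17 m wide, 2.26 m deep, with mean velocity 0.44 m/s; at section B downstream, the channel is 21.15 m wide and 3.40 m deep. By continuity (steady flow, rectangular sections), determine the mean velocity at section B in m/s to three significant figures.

Q = A₁V₁ = (16.17×2.26) × 0.44 = 16.08 m³/s
A₂ = 21.15 × 3.40 = 71.91 m²
V₂ = Q/A₂ = 16.08/71.91 = 0.2236 m/s

0.224 m/s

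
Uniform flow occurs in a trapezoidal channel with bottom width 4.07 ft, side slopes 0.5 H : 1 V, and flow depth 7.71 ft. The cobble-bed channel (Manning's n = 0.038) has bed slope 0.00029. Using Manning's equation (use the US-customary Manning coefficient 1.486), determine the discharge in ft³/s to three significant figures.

A = (b + z·y)·y = (4.07 + 0.5×7.71)×7.71 = 61.10 ft²
P = b + 2y√(1+z²) = 4.07 + 2×7.71×√(1+0.5²) = 21.31 ft
R = A/P = 61.10/21.31 = 2.867 ft
Q = (1.486/n)·A·R^(2/3)·S^(1/2) = (1.486/0.038) × 61.10 × 2.867^(2/3) × 0.00029^(1/2) = 82.12 ft³/s

82.1 ft³/s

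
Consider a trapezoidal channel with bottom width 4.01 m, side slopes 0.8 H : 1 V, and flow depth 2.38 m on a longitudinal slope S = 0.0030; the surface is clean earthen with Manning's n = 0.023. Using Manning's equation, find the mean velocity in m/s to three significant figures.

A = (b + z·y)·y = (4.01 + 0.8×2.38)×2.38 = 14.08 m²
P = b + 2y√(1+z²) = 4.01 + 2×2.38×√(1+0.8²) = 10.11 m
R = A/P = 14.08/10.11 = 1.393 m
Q = (1/n)·A·R^(2/3)·S^(1/2) = (1/0.023) × 14.08 × 1.393^(2/3) × 0.0030^(1/2) = 41.80 m³/s
V = Q/A = 41.80/14.08 = 2.970 m/s

2.97 m/s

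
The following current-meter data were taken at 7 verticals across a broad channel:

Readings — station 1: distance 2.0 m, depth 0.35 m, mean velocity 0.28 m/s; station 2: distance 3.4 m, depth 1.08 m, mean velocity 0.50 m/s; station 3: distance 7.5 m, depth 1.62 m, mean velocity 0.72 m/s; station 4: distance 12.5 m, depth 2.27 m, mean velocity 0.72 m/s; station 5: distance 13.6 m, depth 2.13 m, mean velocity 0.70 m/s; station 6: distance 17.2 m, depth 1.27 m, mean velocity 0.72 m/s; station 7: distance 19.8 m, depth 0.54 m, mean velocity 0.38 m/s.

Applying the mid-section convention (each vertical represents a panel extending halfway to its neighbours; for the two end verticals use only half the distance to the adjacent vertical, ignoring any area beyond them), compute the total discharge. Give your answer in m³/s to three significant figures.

w_1 = (3.4 − 2.0)/2 = 0.7 m; q_1 = 0.28 × 0.35 × 0.7 = 0.06860 m³/s
w_2 = (7.5 − 2.0)/2 = 2.75 m; q_2 = 0.50 × 1.08 × 2.75 = 1.485 m³/s
w_3 = (12.5 − 3.4)/2 = 4.55 m; q_3 = 0.72 × 1.62 × 4.55 = 5.307 m³/s
w_4 = (13.6 − 7.5)/2 = 3.05 m; q_4 = 0.72 × 2.27 × 3.05 = 4.985 m³/s
w_5 = (17.2 − 12.5)/2 = 2.35 m; q_5 = 0.70 × 2.13 × 2.35 = 3.504 m³/s
w_6 = (19.8 − 13.6)/2 = 3.1 m; q_6 = 0.72 × 1.27 × 3.1 = 2.835 m³/s
w_7 = (19.8 − 17.2)/2 = 1.3 m; q_7 = 0.38 × 0.54 × 1.3 = 0.2668 m³/s
Q = Σ qᵢ = 18.45 m³/s

18.5 m³/s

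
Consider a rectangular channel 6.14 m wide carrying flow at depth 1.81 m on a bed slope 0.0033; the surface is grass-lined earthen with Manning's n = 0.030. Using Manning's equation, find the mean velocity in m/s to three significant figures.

A = b·y = 6.14 × 1.81 = 11.11 m²
P = b + 2y = 6.14 + 2×1.81 = 9.760 m
R = A/P = 11.11/9.760 = 1.139 m
Q = (1/n)·A·R^(2/3)·S^(1/2) = (1/0.030) × 11.11 × 1.139^(2/3) × 0.0033^(1/2) = 23.20 m³/s
V = Q/A = 23.20/11.11 = 2.088 m/s

2.09 m/s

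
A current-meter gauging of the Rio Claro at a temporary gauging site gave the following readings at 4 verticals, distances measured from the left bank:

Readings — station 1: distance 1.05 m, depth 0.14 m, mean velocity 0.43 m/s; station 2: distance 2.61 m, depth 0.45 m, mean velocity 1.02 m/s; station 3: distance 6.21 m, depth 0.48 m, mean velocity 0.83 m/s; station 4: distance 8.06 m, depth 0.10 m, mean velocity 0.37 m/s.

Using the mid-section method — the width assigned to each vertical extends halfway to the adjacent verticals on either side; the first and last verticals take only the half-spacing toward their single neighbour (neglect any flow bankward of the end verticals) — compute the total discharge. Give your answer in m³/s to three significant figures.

w_1 = (2.61 − 1.05)/2 = 0.78 m; q_1 = 0.43 × 0.14 × 0.78 = 0.04696 m³/s
w_2 = (6.21 − 1.05)/2 = 2.58 m; q_2 = 1.02 × 0.45 × 2.58 = 1.184 m³/s
w_3 = (8.06 − 2.61)/2 = 2.725 m; q_3 = 0.83 × 0.48 × 2.725 = 1.086 m³/s
w_4 = (8.06 − 6.21)/2 = 0.925 m; q_4 = 0.37 × 0.10 × 0.925 = 0.03423 m³/s
Q = Σ qᵢ = 2.351 m³/s

2.35 m³/s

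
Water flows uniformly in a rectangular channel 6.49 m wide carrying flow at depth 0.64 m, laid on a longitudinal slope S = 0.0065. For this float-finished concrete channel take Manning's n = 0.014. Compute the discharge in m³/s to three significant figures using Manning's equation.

A = b·y = 6.49 × 0.64 = 4.154 m²
P = b + 2y = 6.49 + 2×0.64 = 7.770 m
R = A/P = 4.154/7.770 = 0.5346 m
Q = (1/n)·A·R^(2/3)·S^(1/2) = (1/0.014) × 4.154 × 0.5346^(2/3) × 0.0065^(1/2) = 15.76 m³/s

15.8 m³/s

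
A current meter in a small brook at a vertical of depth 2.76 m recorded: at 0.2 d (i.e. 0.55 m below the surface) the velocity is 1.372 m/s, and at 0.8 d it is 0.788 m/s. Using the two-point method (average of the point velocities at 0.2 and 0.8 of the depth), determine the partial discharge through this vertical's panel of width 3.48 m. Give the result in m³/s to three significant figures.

10.4 m³/s

v̄ = (1.372 + 0.788) / 2 = 1.080 m/s
q = v̄ × d × w = 1.080 × 2.76 × 3.48 = 10.37 m³/s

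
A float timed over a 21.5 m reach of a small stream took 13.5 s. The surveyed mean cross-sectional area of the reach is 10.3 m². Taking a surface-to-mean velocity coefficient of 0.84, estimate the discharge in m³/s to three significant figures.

v_surface = L / t̄ = 21.5 / 13.5 = 1.593 m/s
v_mean = 0.84 × 1.593 = 1.338 m/s
Q = A × v_mean = 10.3 × 1.338 = 13.78 m³/s

13.8 m³/s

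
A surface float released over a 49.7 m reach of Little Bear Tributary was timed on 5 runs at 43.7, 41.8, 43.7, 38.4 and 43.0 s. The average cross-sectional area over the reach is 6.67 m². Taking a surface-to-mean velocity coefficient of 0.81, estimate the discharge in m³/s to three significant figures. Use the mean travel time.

t̄ = (43.7 + 41.8 + 43.7 + 38.4 + 43.0) / 5 = 42.12 s
v_surface = L / t̄ = 49.7 / 42.12 = 1.180 m/s
v_mean = 0.81 × 1.180 = 0.9558 m/s
Q = A × v_mean = 6.67 × 0.9558 = 6.375 m³/s

6.37 m³/s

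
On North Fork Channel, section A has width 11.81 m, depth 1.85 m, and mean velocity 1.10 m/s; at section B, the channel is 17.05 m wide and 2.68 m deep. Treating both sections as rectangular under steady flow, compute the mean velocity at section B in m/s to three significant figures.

0.526 m/s

Q = A₁V₁ = (11.81×1.85) × 1.10 = 24.03 m³/s
A₂ = 17.05 × 2.68 = 45.69 m²
V₂ = Q/A₂ = 24.03/45.69 = 0.5260 m/s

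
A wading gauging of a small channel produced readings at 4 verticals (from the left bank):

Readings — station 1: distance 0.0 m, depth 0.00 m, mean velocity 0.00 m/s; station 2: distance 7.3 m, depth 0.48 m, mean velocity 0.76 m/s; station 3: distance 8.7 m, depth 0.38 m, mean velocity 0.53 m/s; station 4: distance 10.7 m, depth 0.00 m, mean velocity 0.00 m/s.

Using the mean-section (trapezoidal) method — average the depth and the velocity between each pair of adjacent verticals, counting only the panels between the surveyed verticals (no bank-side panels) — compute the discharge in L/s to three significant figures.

Panel 1-2: Δb = 7.3 m, d̄ = (0.00+0.48)/2 = 0.24, v̄ = (0.00+0.76)/2 = 0.38 → q = 7.3×0.24×0.38 = 0.6658 m³/s
Panel 2-3: Δb = 1.4 m, d̄ = (0.48+0.38)/2 = 0.43, v̄ = (0.76+0.53)/2 = 0.645 → q = 1.4×0.43×0.645 = 0.3883 m³/s
Panel 3-4: Δb = 2 m, d̄ = (0.38+0.00)/2 = 0.19, v̄ = (0.53+0.00)/2 = 0.265 → q = 2×0.19×0.265 = 0.1007 m³/s
Q = Σ q = 1.155 m³/s
= 1.155 × 1000 = 1155 L/s

1150 L/s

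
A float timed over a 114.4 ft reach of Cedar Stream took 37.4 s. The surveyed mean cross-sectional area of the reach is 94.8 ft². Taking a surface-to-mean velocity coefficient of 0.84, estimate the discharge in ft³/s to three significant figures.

v_surface = L / t̄ = 114.4 / 37.4 = 3.059 ft/s
v_mean = 0.84 × 3.059 = 2.569 ft/s
Q = A × v_mean = 94.8 × 2.569 = 243.6 ft³/s

244 ft³/s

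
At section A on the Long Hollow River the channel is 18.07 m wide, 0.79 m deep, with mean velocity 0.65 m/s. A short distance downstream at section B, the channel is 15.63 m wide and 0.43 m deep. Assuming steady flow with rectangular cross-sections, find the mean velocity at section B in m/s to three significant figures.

Q = A₁V₁ = (18.07×0.79) × 0.65 = 9.279 m³/s
A₂ = 15.63 × 0.43 = 6.721 m²
V₂ = Q/A₂ = 9.279/6.721 = 1.381 m/s

1.38 m/s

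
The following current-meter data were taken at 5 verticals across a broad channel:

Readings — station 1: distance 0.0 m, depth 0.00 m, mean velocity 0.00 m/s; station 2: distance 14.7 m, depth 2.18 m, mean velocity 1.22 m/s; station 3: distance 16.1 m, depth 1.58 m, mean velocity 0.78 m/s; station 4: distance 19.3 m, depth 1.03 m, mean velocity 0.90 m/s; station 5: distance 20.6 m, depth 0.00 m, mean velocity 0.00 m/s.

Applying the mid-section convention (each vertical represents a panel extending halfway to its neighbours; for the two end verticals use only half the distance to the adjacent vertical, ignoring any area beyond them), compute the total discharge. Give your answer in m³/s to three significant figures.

26.3 m³/s

w_2 = (16.1 − 0.0)/2 = 8.05 m; q_2 = 1.22 × 2.18 × 8.05 = 21.41 m³/s
w_3 = (19.3 − 14.7)/2 = 2.3 m; q_3 = 0.78 × 1.58 × 2.3 = 2.835 m³/s
w_4 = (20.6 − 16.1)/2 = 2.25 m; q_4 = 0.90 × 1.03 × 2.25 = 2.086 m³/s
Stations 1, 5 contribute zero (depth or velocity is 0).
Q = Σ qᵢ = 26.33 m³/s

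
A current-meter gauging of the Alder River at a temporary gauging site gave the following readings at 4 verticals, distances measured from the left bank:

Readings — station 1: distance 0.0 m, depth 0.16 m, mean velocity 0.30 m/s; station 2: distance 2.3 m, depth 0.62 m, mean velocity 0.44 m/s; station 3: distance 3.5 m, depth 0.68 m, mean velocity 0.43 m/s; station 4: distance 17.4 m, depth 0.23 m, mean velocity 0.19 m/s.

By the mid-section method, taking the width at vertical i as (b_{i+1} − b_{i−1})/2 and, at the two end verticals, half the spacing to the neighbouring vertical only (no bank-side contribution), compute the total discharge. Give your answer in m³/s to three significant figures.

3.04 m³/s

w_1 = (2.3 − 0.0)/2 = 1.15 m; q_1 = 0.30 × 0.16 × 1.15 = 0.05520 m³/s
w_2 = (3.5 − 0.0)/2 = 1.75 m; q_2 = 0.44 × 0.62 × 1.75 = 0.4774 m³/s
w_3 = (17.4 − 2.3)/2 = 7.55 m; q_3 = 0.43 × 0.68 × 7.55 = 2.208 m³/s
w_4 = (17.4 − 3.5)/2 = 6.95 m; q_4 = 0.19 × 0.23 × 6.95 = 0.3037 m³/s
Q = Σ qᵢ = 3.044 m³/s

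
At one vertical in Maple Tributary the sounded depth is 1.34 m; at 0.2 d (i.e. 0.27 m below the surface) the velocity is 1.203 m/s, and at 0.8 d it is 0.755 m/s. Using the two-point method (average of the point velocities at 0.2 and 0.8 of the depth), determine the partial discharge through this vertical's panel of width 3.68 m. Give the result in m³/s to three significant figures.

v̄ = (1.203 + 0.755) / 2 = 0.9790 m/s
q = v̄ × d × w = 0.9790 × 1.34 × 3.68 = 4.828 m³/s

4.83 m³/s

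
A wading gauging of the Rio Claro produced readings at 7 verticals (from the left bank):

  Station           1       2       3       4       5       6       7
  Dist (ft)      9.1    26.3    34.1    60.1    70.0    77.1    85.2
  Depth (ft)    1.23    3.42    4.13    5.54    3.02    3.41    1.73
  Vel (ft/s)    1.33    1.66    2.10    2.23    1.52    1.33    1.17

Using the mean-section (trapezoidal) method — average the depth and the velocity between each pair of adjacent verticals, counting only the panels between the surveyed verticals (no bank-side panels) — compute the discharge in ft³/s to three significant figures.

Panel 1-2: Δb = 17.2 ft, d̄ = (1.23+3.42)/2 = 2.325, v̄ = (1.33+1.66)/2 = 1.495 → q = 17.2×2.325×1.495 = 59.79 ft³/s
Panel 2-3: Δb = 7.8 ft, d̄ = (3.42+4.13)/2 = 3.775, v̄ = (1.66+2.10)/2 = 1.88 → q = 7.8×3.775×1.88 = 55.36 ft³/s
Panel 3-4: Δb = 26 ft, d̄ = (4.13+5.54)/2 = 4.835, v̄ = (2.10+2.23)/2 = 2.165 → q = 26×4.835×2.165 = 272.2 ft³/s
Panel 4-5: Δb = 9.9 ft, d̄ = (5.54+3.02)/2 = 4.28, v̄ = (2.23+1.52)/2 = 1.875 → q = 9.9×4.28×1.875 = 79.45 ft³/s
Panel 5-6: Δb = 7.1 ft, d̄ = (3.02+3.41)/2 = 3.215, v̄ = (1.52+1.33)/2 = 1.425 → q = 7.1×3.215×1.425 = 32.53 ft³/s
Panel 6-7: Δb = 8.1 ft, d̄ = (3.41+1.73)/2 = 2.57, v̄ = (1.33+1.17)/2 = 1.25 → q = 8.1×2.57×1.25 = 26.02 ft³/s
Q = Σ q = 525.3 ft³/s

525 ft³/s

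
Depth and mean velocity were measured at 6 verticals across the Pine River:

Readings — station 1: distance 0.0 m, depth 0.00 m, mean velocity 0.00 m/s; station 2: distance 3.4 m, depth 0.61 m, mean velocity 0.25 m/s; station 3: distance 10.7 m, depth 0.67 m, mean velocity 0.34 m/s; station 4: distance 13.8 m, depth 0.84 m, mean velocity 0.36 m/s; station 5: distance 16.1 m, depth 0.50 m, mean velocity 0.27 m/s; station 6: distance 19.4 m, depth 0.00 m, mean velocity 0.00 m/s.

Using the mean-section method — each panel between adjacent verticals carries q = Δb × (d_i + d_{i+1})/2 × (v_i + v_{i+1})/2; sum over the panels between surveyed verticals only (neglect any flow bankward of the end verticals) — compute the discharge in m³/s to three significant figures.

Panel 1-2: Δb = 3.4 m, d̄ = (0.00+0.61)/2 = 0.305, v̄ = (0.00+0.25)/2 = 0.125 → q = 3.4×0.305×0.125 = 0.1296 m³/s
Panel 2-3: Δb = 7.3 m, d̄ = (0.61+0.67)/2 = 0.64, v̄ = (0.25+0.34)/2 = 0.295 → q = 7.3×0.64×0.295 = 1.378 m³/s
Panel 3-4: Δb = 3.1 m, d̄ = (0.67+0.84)/2 = 0.755, v̄ = (0.34+0.36)/2 = 0.35 → q = 3.1×0.755×0.35 = 0.8192 m³/s
Panel 4-5: Δb = 2.3 m, d̄ = (0.84+0.50)/2 = 0.67, v̄ = (0.36+0.27)/2 = 0.315 → q = 2.3×0.67×0.315 = 0.4854 m³/s
Panel 5-6: Δb = 3.3 m, d̄ = (0.50+0.00)/2 = 0.25, v̄ = (0.27+0.00)/2 = 0.135 → q = 3.3×0.25×0.135 = 0.1114 m³/s
Q = Σ q = 2.924 m³/s

2.92 m³/s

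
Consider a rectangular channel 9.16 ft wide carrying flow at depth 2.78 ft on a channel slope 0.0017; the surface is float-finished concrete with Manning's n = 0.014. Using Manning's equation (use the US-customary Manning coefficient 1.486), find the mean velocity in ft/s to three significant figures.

A = b·y = 9.16 × 2.78 = 25.46 ft²
P = b + 2y = 9.16 + 2×2.78 = 14.72 ft
R = A/P = 25.46/14.72 = 1.730 ft
Q = (1.486/n)·A·R^(2/3)·S^(1/2) = (1.486/0.014) × 25.46 × 1.730^(2/3) × 0.0017^(1/2) = 160.6 ft³/s
V = Q/A = 160.6/25.46 = 6.307 ft/s

6.31 ft/s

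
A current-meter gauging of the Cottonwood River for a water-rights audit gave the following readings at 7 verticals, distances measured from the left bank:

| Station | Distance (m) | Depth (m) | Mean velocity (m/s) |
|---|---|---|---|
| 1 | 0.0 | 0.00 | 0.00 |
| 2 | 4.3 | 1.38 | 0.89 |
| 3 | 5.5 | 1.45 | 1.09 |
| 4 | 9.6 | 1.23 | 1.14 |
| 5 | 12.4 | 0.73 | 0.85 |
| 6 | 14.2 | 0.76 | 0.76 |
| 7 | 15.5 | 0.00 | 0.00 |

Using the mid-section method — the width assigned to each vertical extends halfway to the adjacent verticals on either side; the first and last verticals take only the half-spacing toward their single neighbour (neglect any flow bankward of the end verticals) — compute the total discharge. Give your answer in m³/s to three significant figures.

14.7 m³/s

w_2 = (5.5 − 0.0)/2 = 2.75 m; q_2 = 0.89 × 1.38 × 2.75 = 3.378 m³/s
w_3 = (9.6 − 4.3)/2 = 2.65 m; q_3 = 1.09 × 1.45 × 2.65 = 4.188 m³/s
w_4 = (12.4 − 5.5)/2 = 3.45 m; q_4 = 1.14 × 1.23 × 3.45 = 4.838 m³/s
w_5 = (14.2 − 9.6)/2 = 2.3 m; q_5 = 0.85 × 0.73 × 2.3 = 1.427 m³/s
w_6 = (15.5 − 12.4)/2 = 1.55 m; q_6 = 0.76 × 0.76 × 1.55 = 0.8953 m³/s
Stations 1, 7 contribute zero (depth or velocity is 0).
Q = Σ qᵢ = 14.73 m³/s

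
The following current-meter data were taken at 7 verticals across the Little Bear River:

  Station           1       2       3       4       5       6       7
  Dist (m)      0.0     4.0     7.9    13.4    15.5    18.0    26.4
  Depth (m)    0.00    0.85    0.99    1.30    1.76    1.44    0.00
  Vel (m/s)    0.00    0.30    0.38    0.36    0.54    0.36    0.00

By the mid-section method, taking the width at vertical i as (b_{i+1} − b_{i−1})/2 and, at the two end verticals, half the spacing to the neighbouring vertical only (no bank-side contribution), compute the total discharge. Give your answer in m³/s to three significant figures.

w_2 = (7.9 − 0.0)/2 = 3.95 m; q_2 = 0.30 × 0.85 × 3.95 = 1.007 m³/s
w_3 = (13.4 − 4.0)/2 = 4.7 m; q_3 = 0.38 × 0.99 × 4.7 = 1.768 m³/s
w_4 = (15.5 − 7.9)/2 = 3.8 m; q_4 = 0.36 × 1.30 × 3.8 = 1.778 m³/s
w_5 = (18.0 − 13.4)/2 = 2.3 m; q_5 = 0.54 × 1.76 × 2.3 = 2.186 m³/s
w_6 = (26.4 − 15.5)/2 = 5.45 m; q_6 = 0.36 × 1.44 × 5.45 = 2.825 m³/s
Stations 1, 7 contribute zero (depth or velocity is 0).
Q = Σ qᵢ = 9.565 m³/s

9.56 m³/s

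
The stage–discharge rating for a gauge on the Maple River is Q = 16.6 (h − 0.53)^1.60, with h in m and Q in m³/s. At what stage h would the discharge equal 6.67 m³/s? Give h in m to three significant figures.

h − h₀ = (Q/C)^(1/b) = (6.67/16.6)^(1/1.60) = 0.5656 m
h = 0.53 + 0.5656 = 1.096 m

1.10 m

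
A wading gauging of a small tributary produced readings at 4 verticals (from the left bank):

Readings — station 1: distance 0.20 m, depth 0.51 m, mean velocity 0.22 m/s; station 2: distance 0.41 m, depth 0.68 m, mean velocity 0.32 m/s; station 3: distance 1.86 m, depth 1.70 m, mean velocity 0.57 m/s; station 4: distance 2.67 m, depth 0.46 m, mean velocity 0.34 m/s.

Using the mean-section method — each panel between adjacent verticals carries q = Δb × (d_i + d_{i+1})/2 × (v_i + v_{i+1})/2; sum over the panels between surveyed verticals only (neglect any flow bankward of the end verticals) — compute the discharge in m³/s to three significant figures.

1.20 m³/s

Panel 1-2: Δb = 0.21 m, d̄ = (0.51+0.68)/2 = 0.595, v̄ = (0.22+0.32)/2 = 0.27 → q = 0.21×0.595×0.27 = 0.03374 m³/s
Panel 2-3: Δb = 1.45 m, d̄ = (0.68+1.70)/2 = 1.19, v̄ = (0.32+0.57)/2 = 0.445 → q = 1.45×1.19×0.445 = 0.7678 m³/s
Panel 3-4: Δb = 0.81 m, d̄ = (1.70+0.46)/2 = 1.08, v̄ = (0.57+0.34)/2 = 0.455 → q = 0.81×1.08×0.455 = 0.3980 m³/s
Q = Σ q = 1.200 m³/s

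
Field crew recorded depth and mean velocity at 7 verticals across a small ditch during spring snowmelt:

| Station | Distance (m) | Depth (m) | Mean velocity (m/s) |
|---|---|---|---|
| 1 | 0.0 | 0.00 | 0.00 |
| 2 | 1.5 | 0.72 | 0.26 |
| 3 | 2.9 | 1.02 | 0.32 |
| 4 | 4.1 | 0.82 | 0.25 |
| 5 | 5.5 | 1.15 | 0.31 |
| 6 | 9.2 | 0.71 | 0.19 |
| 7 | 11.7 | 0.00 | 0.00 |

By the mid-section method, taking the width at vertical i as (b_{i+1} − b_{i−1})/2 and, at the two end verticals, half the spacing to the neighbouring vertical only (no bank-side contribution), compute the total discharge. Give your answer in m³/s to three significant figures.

2.29 m³/s

w_2 = (2.9 − 0.0)/2 = 1.45 m; q_2 = 0.26 × 0.72 × 1.45 = 0.2714 m³/s
w_3 = (4.1 − 1.5)/2 = 1.3 m; q_3 = 0.32 × 1.02 × 1.3 = 0.4243 m³/s
w_4 = (5.5 − 2.9)/2 = 1.3 m; q_4 = 0.25 × 0.82 × 1.3 = 0.2665 m³/s
w_5 = (9.2 − 4.1)/2 = 2.55 m; q_5 = 0.31 × 1.15 × 2.55 = 0.9091 m³/s
w_6 = (11.7 − 5.5)/2 = 3.1 m; q_6 = 0.19 × 0.71 × 3.1 = 0.4182 m³/s
Stations 1, 7 contribute zero (depth or velocity is 0).
Q = Σ qᵢ = 2.290 m³/s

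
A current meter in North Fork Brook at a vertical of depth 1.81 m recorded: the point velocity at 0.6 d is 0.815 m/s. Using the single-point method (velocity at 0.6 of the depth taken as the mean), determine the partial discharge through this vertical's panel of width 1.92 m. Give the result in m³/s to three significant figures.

v̄ = v₀.₆ = 0.815 m/s
q = v̄ × d × w = 0.8150 × 1.81 × 1.92 = 2.832 m³/s

2.83 m³/s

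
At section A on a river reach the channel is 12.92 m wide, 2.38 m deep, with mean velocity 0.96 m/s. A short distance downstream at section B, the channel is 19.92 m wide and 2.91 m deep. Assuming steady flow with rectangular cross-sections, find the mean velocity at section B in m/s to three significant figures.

Q = A₁V₁ = (12.92×2.38) × 0.96 = 29.52 m³/s
A₂ = 19.92 × 2.91 = 57.97 m²
V₂ = Q/A₂ = 29.52/57.97 = 0.5092 m/s

0.509 m/s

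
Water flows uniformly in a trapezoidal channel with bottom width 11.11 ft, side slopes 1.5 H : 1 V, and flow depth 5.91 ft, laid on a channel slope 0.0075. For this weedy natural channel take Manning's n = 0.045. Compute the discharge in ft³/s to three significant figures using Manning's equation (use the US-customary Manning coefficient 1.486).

A = (b + z·y)·y = (11.11 + 1.5×5.91)×5.91 = 118.1 ft²
P = b + 2y√(1+z²) = 11.11 + 2×5.91×√(1+1.5²) = 32.42 ft
R = A/P = 118.1/32.42 = 3.641 ft
Q = (1.486/n)·A·R^(2/3)·S^(1/2) = (1.486/0.045) × 118.1 × 3.641^(2/3) × 0.0075^(1/2) = 799.1 ft³/s

799 ft³/s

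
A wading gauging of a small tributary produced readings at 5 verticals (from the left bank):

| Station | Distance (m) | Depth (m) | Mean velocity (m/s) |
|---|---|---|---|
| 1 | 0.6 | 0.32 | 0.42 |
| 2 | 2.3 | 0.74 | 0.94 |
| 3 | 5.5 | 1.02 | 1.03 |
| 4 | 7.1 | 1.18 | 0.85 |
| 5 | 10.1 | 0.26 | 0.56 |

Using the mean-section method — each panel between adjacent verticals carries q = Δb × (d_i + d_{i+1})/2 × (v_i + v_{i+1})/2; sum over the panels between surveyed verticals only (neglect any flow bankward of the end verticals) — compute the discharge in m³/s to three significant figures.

6.56 m³/s

Panel 1-2: Δb = 1.7 m, d̄ = (0.32+0.74)/2 = 0.53, v̄ = (0.42+0.94)/2 = 0.68 → q = 1.7×0.53×0.68 = 0.6127 m³/s
Panel 2-3: Δb = 3.2 m, d̄ = (0.74+1.02)/2 = 0.88, v̄ = (0.94+1.03)/2 = 0.985 → q = 3.2×0.88×0.985 = 2.774 m³/s
Panel 3-4: Δb = 1.6 m, d̄ = (1.02+1.18)/2 = 1.1, v̄ = (1.03+0.85)/2 = 0.94 → q = 1.6×1.1×0.94 = 1.654 m³/s
Panel 4-5: Δb = 3 m, d̄ = (1.18+0.26)/2 = 0.72, v̄ = (0.85+0.56)/2 = 0.705 → q = 3×0.72×0.705 = 1.523 m³/s
Q = Σ q = 6.564 m³/s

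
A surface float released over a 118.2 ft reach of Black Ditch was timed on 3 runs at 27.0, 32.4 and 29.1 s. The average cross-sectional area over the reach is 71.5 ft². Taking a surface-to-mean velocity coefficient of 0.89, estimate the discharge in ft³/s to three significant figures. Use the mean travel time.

t̄ = (27.0 + 32.4 + 29.1) / 3 = 29.5 s
v_surface = L / t̄ = 118.2 / 29.5 = 4.007 ft/s
v_mean = 0.89 × 4.007 = 3.566 ft/s
Q = A × v_mean = 71.5 × 3.566 = 255.0 ft³/s

255 ft³/s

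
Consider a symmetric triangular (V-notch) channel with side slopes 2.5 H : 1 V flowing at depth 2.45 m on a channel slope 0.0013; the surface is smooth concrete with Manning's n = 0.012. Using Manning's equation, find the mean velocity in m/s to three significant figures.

A = z·y² = 2.5×2.45² = 15.01 m²
P = 2y√(1+z²) = 2×2.45×√(1+2.5²) = 13.19 m
R = A/P = 15.01/13.19 = 1.137 m
Q = (1/n)·A·R^(2/3)·S^(1/2) = (1/0.012) × 15.01 × 1.137^(2/3) × 0.0013^(1/2) = 49.13 m³/s
V = Q/A = 49.13/15.01 = 3.274 m/s

3.27 m/s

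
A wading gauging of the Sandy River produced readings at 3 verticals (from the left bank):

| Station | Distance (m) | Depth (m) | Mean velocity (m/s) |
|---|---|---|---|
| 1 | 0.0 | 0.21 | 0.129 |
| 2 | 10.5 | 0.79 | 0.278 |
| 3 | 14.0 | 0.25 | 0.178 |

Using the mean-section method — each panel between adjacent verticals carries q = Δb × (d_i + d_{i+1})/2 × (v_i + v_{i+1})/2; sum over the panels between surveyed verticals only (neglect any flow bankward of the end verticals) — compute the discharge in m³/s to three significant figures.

Panel 1-2: Δb = 10.5 m, d̄ = (0.21+0.79)/2 = 0.5, v̄ = (0.129+0.278)/2 = 0.2035 → q = 10.5×0.5×0.2035 = 1.068 m³/s
Panel 2-3: Δb = 3.5 m, d̄ = (0.79+0.25)/2 = 0.52, v̄ = (0.278+0.178)/2 = 0.228 → q = 3.5×0.52×0.228 = 0.4150 m³/s
Q = Σ q = 1.483 m³/s

1.48 m³/s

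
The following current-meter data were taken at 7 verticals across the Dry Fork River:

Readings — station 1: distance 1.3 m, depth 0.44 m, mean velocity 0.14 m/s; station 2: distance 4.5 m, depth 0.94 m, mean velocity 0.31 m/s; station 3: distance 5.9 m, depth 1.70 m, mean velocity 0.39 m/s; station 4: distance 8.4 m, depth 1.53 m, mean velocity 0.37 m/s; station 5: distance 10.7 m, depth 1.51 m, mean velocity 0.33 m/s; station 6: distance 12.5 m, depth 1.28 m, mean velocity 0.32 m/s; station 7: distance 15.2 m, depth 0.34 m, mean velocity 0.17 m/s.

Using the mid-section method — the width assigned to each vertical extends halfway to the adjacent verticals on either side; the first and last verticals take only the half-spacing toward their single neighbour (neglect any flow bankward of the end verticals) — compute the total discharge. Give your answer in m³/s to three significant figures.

5.44 m³/s

w_1 = (4.5 − 1.3)/2 = 1.6 m; q_1 = 0.14 × 0.44 × 1.6 = 0.09856 m³/s
w_2 = (5.9 − 1.3)/2 = 2.3 m; q_2 = 0.31 × 0.94 × 2.3 = 0.6702 m³/s
w_3 = (8.4 − 4.5)/2 = 1.95 m; q_3 = 0.39 × 1.70 × 1.95 = 1.293 m³/s
w_4 = (10.7 − 5.9)/2 = 2.4 m; q_4 = 0.37 × 1.53 × 2.4 = 1.359 m³/s
w_5 = (12.5 − 8.4)/2 = 2.05 m; q_5 = 0.33 × 1.51 × 2.05 = 1.022 m³/s
w_6 = (15.2 − 10.7)/2 = 2.25 m; q_6 = 0.32 × 1.28 × 2.25 = 0.9216 m³/s
w_7 = (15.2 − 12.5)/2 = 1.35 m; q_7 = 0.17 × 0.34 × 1.35 = 0.07803 m³/s
Q = Σ qᵢ = 5.441 m³/s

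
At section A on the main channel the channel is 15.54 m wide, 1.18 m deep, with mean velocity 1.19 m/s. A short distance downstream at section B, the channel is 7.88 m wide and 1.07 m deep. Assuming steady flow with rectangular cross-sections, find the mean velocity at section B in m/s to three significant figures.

2.59 m/s

Q = A₁V₁ = (15.54×1.18) × 1.19 = 21.82 m³/s
A₂ = 7.88 × 1.07 = 8.432 m²
V₂ = Q/A₂ = 21.82/8.432 = 2.588 m/s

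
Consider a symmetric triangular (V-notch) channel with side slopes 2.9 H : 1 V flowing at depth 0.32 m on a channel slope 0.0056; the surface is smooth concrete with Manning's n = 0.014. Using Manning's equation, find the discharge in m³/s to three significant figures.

A = z·y² = 2.9×0.32² = 0.2970 m²
P = 2y√(1+z²) = 2×0.32×√(1+2.9²) = 1.963 m
R = A/P = 0.2970/1.963 = 0.1513 m
Q = (1/n)·A·R^(2/3)·S^(1/2) = (1/0.014) × 0.2970 × 0.1513^(2/3) × 0.0056^(1/2) = 0.4506 m³/s

0.451 m³/s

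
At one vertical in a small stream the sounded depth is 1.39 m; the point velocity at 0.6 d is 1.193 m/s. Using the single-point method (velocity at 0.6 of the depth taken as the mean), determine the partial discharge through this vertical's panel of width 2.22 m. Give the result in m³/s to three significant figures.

3.68 m³/s

v̄ = v₀.₆ = 1.193 m/s
q = v̄ × d × w = 1.193 × 1.39 × 2.22 = 3.681 m³/s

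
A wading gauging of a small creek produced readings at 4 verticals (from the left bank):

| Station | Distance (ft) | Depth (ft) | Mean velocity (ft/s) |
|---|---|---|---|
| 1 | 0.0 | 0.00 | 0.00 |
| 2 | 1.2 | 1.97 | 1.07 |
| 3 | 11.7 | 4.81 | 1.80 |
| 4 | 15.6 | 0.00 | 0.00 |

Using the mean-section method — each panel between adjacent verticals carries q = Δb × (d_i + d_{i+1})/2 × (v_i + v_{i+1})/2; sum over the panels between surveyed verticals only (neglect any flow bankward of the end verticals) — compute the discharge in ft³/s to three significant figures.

60.2 ft³/s

Panel 1-2: Δb = 1.2 ft, d̄ = (0.00+1.97)/2 = 0.985, v̄ = (0.00+1.07)/2 = 0.535 → q = 1.2×0.985×0.535 = 0.6324 ft³/s
Panel 2-3: Δb = 10.5 ft, d̄ = (1.97+4.81)/2 = 3.39, v̄ = (1.07+1.80)/2 = 1.435 → q = 10.5×3.39×1.435 = 51.08 ft³/s
Panel 3-4: Δb = 3.9 ft, d̄ = (4.81+0.00)/2 = 2.405, v̄ = (1.80+0.00)/2 = 0.9 → q = 3.9×2.405×0.9 = 8.442 ft³/s
Q = Σ q = 60.15 ft³/s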